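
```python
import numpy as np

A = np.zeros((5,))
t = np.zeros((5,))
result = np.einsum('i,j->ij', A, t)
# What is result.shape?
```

(5, 5)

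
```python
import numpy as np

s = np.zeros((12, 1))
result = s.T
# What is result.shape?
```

(1, 12)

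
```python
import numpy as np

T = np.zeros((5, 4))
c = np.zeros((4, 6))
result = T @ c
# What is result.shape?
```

(5, 6)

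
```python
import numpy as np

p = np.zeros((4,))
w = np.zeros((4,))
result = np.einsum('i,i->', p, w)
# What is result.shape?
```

()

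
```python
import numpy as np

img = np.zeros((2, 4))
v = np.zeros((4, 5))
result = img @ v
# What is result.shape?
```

(2, 5)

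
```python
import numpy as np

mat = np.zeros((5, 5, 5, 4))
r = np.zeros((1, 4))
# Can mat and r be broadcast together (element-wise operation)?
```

Yes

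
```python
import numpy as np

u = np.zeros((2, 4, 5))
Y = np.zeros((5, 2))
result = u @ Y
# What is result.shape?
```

(2, 4, 2)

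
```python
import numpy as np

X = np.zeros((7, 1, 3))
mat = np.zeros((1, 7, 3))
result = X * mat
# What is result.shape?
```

(7, 7, 3)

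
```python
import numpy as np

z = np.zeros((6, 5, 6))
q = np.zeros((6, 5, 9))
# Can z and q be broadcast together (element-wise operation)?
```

No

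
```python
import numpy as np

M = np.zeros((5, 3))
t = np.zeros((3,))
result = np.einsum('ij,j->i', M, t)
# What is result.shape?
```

(5,)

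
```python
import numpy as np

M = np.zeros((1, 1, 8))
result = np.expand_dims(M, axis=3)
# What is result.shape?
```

(1, 1, 8, 1)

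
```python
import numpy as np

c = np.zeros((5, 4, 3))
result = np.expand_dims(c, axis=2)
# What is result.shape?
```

(5, 4, 1, 3)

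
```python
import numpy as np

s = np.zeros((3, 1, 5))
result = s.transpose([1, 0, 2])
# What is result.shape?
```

(1, 3, 5)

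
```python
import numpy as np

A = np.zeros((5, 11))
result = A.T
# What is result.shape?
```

(11, 5)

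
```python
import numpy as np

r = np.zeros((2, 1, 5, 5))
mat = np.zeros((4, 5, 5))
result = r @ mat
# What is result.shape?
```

(2, 4, 5, 5)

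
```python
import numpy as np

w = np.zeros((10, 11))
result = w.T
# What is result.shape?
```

(11, 10)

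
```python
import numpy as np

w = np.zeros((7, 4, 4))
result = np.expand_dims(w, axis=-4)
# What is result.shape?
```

(1, 7, 4, 4)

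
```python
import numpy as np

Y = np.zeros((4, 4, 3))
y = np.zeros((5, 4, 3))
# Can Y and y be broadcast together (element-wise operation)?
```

No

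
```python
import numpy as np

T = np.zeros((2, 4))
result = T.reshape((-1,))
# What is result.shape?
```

(8,)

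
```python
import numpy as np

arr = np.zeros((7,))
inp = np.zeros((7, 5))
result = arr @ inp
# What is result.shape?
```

(5,)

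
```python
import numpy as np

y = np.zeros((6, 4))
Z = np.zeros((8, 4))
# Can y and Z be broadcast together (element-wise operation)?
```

No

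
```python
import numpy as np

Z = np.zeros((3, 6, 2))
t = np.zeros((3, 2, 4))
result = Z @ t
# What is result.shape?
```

(3, 6, 4)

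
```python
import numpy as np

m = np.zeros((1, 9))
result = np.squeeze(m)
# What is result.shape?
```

(9,)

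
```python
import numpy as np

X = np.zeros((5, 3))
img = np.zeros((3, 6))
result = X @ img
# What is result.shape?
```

(5, 6)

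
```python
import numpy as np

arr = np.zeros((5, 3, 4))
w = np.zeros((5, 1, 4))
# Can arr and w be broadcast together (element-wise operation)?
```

Yes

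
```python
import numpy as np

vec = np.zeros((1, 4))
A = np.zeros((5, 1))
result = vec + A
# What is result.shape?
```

(5, 4)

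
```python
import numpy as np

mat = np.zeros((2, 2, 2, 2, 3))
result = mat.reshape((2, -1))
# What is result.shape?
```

(2, 24)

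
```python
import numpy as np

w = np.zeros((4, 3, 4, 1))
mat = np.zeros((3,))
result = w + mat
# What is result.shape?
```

(4, 3, 4, 3)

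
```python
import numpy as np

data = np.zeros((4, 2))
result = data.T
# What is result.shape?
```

(2, 4)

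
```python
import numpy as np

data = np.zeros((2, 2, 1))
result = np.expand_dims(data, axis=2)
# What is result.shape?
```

(2, 2, 1, 1)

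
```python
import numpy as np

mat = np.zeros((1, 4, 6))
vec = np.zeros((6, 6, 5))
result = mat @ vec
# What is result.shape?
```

(6, 4, 5)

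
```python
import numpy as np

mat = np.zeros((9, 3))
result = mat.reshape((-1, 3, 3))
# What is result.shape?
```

(3, 3, 3)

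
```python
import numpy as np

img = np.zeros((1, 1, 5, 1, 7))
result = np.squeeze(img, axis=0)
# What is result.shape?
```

(1, 5, 1, 7)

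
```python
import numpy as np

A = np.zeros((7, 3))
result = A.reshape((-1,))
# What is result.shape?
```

(21,)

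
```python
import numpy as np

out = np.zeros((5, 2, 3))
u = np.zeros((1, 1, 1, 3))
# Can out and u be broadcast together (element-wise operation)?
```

Yes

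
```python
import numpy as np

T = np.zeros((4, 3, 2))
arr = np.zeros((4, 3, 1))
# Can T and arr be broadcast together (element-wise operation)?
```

Yes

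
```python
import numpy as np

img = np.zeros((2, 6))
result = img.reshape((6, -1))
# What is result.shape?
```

(6, 2)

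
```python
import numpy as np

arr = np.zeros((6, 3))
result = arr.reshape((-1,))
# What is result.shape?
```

(18,)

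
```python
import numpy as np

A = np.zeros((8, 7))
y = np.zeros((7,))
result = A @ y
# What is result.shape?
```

(8,)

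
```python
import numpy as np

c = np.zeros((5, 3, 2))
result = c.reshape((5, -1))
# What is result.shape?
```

(5, 6)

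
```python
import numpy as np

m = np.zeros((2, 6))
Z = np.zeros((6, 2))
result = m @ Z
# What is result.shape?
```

(2, 2)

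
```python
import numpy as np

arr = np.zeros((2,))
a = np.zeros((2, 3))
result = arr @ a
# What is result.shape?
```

(3,)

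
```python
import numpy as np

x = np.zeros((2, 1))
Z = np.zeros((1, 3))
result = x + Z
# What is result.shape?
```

(2, 3)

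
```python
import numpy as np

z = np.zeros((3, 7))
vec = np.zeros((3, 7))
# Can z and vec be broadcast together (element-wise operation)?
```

Yes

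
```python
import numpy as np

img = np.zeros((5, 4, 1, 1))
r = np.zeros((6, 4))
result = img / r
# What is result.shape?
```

(5, 4, 6, 4)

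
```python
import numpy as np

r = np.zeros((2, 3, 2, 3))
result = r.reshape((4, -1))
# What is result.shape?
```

(4, 9)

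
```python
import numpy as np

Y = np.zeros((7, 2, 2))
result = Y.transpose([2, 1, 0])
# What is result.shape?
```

(2, 2, 7)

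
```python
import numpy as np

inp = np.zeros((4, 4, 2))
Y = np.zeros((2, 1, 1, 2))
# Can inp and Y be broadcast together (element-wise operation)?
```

Yes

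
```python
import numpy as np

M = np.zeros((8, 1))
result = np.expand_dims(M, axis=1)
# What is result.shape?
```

(8, 1, 1)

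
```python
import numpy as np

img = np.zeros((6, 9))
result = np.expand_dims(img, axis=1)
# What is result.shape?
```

(6, 1, 9)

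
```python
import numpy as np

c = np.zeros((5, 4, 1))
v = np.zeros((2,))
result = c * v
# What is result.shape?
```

(5, 4, 2)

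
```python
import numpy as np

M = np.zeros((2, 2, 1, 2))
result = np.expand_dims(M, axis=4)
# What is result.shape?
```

(2, 2, 1, 2, 1)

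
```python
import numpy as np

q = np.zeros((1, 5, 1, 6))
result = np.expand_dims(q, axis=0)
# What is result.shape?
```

(1, 1, 5, 1, 6)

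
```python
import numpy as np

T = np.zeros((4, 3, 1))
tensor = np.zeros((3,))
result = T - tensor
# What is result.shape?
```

(4, 3, 3)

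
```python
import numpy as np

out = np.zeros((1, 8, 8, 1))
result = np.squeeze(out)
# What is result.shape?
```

(8, 8)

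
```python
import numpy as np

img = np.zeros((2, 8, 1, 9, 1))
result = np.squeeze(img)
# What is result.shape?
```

(2, 8, 9)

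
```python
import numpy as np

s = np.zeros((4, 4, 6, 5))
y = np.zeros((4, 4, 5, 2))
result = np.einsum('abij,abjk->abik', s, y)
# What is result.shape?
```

(4, 4, 6, 2)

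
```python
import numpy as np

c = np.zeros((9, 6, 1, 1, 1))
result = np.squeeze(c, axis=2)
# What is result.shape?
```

(9, 6, 1, 1)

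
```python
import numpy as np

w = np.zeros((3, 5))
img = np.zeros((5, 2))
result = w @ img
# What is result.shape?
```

(3, 2)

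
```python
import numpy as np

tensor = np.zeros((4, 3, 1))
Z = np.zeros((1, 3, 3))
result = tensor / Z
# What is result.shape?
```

(4, 3, 3)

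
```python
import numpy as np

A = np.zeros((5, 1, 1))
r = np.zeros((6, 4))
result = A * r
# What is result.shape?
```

(5, 6, 4)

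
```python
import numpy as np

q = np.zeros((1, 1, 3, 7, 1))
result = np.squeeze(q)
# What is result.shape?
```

(3, 7)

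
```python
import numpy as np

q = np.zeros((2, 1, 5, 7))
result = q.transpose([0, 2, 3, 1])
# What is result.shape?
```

(2, 5, 7, 1)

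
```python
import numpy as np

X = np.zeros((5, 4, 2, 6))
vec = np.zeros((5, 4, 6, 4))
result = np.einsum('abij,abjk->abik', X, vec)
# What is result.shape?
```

(5, 4, 2, 4)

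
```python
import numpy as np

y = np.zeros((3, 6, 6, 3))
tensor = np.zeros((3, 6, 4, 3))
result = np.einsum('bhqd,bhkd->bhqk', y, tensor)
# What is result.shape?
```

(3, 6, 6, 4)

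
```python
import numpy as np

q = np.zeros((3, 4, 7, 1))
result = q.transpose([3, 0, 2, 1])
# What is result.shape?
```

(1, 3, 7, 4)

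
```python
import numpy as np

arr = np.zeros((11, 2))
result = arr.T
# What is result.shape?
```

(2, 11)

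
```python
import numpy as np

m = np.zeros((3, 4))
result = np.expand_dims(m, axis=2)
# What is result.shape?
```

(3, 4, 1)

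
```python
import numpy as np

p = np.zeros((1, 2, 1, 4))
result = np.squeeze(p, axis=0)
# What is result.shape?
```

(2, 1, 4)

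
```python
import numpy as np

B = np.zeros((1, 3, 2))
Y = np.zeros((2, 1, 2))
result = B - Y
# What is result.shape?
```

(2, 3, 2)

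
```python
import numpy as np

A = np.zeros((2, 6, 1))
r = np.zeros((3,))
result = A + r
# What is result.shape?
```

(2, 6, 3)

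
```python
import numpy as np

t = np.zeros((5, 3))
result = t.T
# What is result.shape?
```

(3, 5)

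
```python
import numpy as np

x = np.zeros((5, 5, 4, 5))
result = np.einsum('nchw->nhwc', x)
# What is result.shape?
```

(5, 4, 5, 5)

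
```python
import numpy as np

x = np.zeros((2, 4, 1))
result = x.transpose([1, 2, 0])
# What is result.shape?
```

(4, 1, 2)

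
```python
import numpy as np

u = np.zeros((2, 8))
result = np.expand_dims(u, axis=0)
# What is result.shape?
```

(1, 2, 8)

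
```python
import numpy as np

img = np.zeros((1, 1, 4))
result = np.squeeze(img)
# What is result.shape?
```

(4,)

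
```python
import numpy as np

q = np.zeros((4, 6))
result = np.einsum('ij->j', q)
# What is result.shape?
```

(6,)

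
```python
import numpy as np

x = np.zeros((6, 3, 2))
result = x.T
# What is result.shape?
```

(2, 3, 6)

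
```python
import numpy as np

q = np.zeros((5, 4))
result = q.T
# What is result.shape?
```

(4, 5)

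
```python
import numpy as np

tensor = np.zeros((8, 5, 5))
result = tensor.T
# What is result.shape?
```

(5, 5, 8)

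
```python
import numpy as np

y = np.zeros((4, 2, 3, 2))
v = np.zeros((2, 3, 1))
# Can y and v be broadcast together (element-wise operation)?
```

Yes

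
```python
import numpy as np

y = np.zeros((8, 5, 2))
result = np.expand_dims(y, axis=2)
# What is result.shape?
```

(8, 5, 1, 2)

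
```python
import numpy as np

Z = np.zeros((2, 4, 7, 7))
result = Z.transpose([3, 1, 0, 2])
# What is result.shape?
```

(7, 4, 2, 7)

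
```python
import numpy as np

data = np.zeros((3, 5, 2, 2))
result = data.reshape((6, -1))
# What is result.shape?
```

(6, 10)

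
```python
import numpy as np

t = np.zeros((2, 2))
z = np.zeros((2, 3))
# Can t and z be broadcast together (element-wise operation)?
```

No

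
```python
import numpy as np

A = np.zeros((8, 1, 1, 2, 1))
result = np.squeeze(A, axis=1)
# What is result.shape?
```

(8, 1, 2, 1)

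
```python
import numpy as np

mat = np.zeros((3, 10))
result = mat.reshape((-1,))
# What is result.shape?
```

(30,)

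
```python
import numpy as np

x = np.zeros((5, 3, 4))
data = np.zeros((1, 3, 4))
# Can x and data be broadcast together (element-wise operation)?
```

Yes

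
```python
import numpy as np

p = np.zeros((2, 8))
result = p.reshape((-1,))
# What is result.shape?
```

(16,)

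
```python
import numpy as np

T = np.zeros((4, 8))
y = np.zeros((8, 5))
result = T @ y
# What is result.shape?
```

(4, 5)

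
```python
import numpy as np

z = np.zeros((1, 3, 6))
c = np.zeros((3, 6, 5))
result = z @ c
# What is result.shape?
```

(3, 3, 5)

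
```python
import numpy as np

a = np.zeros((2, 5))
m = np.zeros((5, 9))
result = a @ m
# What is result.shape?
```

(2, 9)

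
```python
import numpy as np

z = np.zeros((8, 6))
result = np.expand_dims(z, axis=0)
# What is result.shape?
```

(1, 8, 6)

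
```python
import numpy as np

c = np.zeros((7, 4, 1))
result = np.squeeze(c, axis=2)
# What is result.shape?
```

(7, 4)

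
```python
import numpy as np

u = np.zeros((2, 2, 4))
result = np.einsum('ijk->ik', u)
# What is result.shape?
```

(2, 4)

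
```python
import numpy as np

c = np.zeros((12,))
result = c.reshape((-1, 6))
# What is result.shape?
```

(2, 6)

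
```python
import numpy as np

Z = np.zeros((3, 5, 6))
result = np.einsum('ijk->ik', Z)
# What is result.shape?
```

(3, 6)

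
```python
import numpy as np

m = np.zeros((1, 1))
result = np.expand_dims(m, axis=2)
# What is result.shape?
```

(1, 1, 1)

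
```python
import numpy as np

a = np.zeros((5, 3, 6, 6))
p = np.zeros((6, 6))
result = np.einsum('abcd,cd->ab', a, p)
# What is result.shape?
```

(5, 3)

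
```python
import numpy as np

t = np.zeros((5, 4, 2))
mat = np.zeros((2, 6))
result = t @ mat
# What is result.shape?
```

(5, 4, 6)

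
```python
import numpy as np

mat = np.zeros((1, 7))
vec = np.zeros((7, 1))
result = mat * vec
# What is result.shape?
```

(7, 7)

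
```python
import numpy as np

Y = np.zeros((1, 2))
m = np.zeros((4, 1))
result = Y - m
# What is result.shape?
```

(4, 2)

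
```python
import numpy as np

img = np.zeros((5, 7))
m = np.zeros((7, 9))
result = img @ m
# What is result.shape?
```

(5, 9)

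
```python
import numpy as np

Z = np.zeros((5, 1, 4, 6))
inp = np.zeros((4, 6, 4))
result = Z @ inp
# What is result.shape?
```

(5, 4, 4, 4)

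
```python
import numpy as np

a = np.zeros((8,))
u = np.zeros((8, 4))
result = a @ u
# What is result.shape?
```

(4,)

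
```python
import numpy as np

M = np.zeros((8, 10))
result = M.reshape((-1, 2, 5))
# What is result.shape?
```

(8, 2, 5)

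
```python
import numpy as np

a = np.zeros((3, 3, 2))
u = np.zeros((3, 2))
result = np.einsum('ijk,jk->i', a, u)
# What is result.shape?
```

(3,)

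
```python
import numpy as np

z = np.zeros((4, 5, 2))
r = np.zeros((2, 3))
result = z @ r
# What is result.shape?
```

(4, 5, 3)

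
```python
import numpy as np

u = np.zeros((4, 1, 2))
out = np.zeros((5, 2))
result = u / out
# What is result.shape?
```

(4, 5, 2)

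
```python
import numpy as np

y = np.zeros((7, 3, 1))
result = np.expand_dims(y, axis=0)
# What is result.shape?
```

(1, 7, 3, 1)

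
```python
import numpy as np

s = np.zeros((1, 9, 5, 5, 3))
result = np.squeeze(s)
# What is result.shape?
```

(9, 5, 5, 3)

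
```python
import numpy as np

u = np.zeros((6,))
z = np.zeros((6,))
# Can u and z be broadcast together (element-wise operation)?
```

Yes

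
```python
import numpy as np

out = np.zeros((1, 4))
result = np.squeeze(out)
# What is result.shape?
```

(4,)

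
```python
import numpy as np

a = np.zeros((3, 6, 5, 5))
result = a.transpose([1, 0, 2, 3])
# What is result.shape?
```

(6, 3, 5, 5)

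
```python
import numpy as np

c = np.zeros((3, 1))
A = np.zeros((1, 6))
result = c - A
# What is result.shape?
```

(3, 6)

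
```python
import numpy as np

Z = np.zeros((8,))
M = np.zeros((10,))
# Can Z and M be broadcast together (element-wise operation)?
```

No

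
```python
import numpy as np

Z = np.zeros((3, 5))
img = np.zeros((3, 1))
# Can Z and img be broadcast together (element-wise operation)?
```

Yes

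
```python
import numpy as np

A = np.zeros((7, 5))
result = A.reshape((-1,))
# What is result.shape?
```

(35,)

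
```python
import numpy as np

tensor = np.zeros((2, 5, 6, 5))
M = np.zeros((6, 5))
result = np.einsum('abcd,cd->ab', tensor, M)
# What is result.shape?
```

(2, 5)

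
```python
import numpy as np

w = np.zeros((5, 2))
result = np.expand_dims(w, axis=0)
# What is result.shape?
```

(1, 5, 2)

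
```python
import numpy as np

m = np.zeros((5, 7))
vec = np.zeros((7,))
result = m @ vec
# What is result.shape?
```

(5,)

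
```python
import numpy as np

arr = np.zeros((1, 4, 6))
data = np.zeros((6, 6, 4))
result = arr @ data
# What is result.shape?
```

(6, 4, 4)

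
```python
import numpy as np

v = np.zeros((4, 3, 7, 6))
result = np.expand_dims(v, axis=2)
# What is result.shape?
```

(4, 3, 1, 7, 6)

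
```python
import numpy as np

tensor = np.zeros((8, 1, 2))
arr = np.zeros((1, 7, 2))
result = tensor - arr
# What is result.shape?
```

(8, 7, 2)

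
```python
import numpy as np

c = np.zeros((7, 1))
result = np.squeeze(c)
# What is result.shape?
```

(7,)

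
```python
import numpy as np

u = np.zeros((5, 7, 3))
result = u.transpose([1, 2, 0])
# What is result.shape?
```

(7, 3, 5)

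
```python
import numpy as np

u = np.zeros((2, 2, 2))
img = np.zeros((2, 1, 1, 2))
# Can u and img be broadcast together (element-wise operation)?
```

Yes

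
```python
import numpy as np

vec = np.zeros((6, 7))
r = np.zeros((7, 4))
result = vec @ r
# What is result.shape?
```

(6, 4)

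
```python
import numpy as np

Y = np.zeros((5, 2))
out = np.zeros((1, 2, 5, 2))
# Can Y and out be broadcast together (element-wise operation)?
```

Yes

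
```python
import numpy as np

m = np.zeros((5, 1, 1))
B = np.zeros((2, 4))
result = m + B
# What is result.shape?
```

(5, 2, 4)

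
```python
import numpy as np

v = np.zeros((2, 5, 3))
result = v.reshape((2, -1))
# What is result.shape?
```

(2, 15)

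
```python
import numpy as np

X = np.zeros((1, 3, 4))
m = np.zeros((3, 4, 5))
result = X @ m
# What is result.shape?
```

(3, 3, 5)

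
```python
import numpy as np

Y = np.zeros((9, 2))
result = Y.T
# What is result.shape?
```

(2, 9)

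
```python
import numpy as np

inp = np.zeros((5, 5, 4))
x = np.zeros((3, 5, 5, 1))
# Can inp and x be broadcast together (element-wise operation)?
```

Yes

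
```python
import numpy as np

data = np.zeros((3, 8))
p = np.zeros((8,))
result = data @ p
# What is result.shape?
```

(3,)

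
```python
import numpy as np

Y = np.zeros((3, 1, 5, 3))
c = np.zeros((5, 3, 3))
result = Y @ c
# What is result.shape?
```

(3, 5, 5, 3)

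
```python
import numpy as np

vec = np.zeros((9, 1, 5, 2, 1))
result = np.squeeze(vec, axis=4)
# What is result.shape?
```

(9, 1, 5, 2)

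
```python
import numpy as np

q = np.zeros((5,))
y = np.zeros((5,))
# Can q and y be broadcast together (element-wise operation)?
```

Yes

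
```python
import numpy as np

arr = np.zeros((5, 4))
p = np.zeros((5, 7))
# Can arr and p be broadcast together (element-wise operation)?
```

No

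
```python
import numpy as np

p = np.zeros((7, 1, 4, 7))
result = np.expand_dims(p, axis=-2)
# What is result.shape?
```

(7, 1, 4, 1, 7)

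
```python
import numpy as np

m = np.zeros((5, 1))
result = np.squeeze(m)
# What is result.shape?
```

(5,)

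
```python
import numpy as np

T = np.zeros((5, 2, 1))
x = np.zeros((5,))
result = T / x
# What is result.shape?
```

(5, 2, 5)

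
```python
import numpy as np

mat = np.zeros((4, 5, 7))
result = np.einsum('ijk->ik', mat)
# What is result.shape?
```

(4, 7)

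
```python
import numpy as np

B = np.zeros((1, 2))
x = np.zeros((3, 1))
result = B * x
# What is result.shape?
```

(3, 2)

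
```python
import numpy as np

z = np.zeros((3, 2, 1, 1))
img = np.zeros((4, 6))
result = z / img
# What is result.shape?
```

(3, 2, 4, 6)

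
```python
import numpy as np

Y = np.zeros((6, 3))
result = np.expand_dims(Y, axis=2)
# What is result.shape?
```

(6, 3, 1)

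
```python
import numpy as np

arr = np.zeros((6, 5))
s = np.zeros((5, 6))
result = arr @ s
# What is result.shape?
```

(6, 6)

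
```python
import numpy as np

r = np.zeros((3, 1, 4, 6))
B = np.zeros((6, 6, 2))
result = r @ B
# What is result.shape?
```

(3, 6, 4, 2)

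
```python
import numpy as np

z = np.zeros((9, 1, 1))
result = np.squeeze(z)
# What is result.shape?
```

(9,)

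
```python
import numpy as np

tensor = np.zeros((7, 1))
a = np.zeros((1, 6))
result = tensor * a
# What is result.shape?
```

(7, 6)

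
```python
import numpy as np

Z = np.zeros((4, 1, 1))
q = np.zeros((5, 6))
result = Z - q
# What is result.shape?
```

(4, 5, 6)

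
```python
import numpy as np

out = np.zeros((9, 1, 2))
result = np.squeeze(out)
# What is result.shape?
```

(9, 2)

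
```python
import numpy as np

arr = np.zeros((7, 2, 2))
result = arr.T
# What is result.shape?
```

(2, 2, 7)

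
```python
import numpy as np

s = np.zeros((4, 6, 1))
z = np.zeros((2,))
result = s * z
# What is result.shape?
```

(4, 6, 2)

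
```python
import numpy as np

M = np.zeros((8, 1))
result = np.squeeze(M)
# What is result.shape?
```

(8,)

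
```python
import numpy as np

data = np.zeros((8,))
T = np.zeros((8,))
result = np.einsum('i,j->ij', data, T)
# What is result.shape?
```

(8, 8)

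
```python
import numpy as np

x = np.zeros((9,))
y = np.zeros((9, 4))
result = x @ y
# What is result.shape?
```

(4,)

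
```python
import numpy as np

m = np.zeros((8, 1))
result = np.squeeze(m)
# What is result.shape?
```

(8,)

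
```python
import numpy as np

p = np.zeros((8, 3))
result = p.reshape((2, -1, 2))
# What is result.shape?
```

(2, 6, 2)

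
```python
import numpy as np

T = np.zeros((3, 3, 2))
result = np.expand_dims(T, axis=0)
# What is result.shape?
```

(1, 3, 3, 2)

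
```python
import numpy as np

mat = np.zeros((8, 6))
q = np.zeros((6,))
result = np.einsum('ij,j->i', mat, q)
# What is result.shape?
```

(8,)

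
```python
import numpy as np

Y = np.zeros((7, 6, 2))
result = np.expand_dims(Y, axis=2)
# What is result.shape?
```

(7, 6, 1, 2)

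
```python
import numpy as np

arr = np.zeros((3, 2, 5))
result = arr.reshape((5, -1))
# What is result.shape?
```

(5, 6)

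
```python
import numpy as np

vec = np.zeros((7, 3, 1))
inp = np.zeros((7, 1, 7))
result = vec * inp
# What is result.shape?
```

(7, 3, 7)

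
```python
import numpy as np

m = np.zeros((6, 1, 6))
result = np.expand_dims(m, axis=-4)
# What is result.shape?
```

(1, 6, 1, 6)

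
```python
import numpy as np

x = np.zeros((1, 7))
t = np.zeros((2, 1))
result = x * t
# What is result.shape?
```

(2, 7)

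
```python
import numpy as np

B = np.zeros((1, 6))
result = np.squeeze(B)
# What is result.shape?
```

(6,)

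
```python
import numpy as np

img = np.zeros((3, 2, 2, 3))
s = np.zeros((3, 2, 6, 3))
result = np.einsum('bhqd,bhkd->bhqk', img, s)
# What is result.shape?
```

(3, 2, 2, 6)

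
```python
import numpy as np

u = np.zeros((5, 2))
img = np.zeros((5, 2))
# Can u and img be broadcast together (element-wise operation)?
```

Yes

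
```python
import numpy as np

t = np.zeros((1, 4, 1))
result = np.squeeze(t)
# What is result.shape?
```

(4,)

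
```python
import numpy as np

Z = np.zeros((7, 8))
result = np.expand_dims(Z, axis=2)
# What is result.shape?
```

(7, 8, 1)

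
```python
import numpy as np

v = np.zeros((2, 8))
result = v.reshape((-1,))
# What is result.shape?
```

(16,)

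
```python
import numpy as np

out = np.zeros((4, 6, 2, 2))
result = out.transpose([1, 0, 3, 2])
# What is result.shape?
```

(6, 4, 2, 2)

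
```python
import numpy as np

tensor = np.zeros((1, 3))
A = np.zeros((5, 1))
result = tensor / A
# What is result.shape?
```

(5, 3)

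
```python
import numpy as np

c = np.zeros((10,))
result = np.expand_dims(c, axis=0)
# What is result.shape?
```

(1, 10)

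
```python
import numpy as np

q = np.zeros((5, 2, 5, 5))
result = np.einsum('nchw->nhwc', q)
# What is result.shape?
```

(5, 5, 5, 2)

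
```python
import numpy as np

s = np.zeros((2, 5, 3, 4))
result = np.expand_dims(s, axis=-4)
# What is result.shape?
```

(2, 1, 5, 3, 4)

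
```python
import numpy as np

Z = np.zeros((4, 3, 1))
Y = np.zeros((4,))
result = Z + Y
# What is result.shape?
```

(4, 3, 4)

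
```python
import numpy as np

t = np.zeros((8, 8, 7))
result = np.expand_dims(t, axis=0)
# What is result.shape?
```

(1, 8, 8, 7)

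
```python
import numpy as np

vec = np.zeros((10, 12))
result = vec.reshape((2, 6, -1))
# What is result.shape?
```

(2, 6, 10)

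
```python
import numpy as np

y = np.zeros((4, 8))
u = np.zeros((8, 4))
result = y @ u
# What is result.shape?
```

(4, 4)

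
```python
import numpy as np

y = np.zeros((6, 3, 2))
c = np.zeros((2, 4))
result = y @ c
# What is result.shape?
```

(6, 3, 4)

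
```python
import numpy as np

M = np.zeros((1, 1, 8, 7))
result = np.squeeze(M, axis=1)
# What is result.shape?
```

(1, 8, 7)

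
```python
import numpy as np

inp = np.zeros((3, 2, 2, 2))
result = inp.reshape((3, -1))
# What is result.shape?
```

(3, 8)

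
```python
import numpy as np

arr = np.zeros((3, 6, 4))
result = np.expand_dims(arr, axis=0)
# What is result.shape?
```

(1, 3, 6, 4)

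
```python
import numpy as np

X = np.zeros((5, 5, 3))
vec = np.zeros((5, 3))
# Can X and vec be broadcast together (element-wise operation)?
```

Yes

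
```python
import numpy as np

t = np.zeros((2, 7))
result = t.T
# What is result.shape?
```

(7, 2)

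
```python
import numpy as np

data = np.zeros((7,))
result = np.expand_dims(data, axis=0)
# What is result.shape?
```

(1, 7)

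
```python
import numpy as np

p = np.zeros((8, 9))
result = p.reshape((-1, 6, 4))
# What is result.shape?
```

(3, 6, 4)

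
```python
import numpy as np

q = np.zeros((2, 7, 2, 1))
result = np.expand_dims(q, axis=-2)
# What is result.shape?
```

(2, 7, 2, 1, 1)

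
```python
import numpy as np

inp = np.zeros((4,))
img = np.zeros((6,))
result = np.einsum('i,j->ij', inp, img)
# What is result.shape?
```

(4, 6)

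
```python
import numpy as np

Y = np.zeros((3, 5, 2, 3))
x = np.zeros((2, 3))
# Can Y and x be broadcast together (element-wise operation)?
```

Yes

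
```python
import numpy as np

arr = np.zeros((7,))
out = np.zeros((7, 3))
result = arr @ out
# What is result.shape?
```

(3,)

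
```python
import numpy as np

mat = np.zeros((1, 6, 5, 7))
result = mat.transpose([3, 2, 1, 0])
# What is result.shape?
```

(7, 5, 6, 1)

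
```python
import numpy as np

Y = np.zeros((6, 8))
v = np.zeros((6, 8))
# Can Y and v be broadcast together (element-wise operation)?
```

Yes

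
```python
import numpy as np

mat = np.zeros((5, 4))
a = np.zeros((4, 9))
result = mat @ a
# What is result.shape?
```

(5, 9)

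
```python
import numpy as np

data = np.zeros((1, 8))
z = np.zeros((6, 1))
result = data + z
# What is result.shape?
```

(6, 8)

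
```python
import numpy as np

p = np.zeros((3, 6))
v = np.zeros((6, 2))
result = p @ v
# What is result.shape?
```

(3, 2)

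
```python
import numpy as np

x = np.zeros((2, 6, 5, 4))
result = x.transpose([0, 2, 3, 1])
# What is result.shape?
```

(2, 5, 4, 6)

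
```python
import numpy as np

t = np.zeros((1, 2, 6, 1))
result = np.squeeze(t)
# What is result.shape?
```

(2, 6)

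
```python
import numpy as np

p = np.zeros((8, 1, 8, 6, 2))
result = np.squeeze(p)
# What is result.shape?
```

(8, 8, 6, 2)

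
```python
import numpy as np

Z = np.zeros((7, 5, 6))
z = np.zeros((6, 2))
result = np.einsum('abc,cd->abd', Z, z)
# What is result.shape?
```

(7, 5, 2)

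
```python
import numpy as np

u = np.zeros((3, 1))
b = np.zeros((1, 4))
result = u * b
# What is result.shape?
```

(3, 4)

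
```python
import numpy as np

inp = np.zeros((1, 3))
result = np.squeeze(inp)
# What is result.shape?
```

(3,)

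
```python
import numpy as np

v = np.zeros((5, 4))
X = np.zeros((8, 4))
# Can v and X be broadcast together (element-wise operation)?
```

No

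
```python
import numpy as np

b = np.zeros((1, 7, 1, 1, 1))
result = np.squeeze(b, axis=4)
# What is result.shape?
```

(1, 7, 1, 1)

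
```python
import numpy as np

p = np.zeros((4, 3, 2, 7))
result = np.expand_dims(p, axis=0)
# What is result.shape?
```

(1, 4, 3, 2, 7)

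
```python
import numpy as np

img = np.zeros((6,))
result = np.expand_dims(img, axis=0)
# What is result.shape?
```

(1, 6)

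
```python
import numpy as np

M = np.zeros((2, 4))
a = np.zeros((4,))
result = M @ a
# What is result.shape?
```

(2,)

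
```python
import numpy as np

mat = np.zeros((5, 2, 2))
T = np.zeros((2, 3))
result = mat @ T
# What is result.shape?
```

(5, 2, 3)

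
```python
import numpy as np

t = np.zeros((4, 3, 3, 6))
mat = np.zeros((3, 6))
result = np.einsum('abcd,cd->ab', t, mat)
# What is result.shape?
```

(4, 3)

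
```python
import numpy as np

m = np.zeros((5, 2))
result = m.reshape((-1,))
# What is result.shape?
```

(10,)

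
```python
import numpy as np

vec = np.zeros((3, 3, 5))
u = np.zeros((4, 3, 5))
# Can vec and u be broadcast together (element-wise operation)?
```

No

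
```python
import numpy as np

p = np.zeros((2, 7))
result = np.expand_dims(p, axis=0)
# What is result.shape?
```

(1, 2, 7)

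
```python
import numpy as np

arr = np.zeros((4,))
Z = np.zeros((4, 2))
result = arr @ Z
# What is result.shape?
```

(2,)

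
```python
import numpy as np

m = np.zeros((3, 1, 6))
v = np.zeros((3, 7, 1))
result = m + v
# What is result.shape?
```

(3, 7, 6)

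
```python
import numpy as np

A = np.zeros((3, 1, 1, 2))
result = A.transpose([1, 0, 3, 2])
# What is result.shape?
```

(1, 3, 2, 1)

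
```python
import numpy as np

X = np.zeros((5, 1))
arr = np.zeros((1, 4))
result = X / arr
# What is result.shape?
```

(5, 4)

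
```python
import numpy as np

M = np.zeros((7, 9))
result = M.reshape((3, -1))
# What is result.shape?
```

(3, 21)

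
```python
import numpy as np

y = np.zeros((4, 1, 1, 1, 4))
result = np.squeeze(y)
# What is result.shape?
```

(4, 4)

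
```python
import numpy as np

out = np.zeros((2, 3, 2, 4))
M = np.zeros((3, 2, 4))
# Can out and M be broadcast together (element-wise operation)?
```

Yes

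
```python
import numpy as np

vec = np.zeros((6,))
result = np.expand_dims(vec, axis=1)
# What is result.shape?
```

(6, 1)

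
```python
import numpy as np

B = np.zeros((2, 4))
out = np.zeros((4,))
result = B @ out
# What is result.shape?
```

(2,)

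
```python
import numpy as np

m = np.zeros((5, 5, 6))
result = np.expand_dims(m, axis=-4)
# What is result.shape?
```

(1, 5, 5, 6)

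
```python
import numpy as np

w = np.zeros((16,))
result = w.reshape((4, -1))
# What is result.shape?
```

(4, 4)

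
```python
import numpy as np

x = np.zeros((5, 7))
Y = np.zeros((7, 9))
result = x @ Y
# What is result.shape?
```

(5, 9)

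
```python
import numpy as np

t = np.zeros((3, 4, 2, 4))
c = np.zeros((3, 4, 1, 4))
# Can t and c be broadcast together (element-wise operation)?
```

Yes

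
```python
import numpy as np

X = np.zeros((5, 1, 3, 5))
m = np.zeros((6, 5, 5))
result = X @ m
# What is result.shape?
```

(5, 6, 3, 5)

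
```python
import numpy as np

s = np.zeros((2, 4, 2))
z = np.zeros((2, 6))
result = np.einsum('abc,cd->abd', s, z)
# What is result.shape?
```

(2, 4, 6)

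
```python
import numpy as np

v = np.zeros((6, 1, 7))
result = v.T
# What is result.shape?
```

(7, 1, 6)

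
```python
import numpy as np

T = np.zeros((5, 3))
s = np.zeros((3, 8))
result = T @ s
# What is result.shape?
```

(5, 8)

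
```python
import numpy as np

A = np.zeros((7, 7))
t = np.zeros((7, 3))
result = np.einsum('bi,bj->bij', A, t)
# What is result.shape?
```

(7, 7, 3)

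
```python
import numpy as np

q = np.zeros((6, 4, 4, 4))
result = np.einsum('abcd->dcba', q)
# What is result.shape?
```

(4, 4, 4, 6)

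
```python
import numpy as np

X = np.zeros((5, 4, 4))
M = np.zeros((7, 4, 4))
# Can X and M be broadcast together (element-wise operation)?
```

No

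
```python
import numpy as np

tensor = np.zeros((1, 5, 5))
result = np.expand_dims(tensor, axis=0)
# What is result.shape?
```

(1, 1, 5, 5)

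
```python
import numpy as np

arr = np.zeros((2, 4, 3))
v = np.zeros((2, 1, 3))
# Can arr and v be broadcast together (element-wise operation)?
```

Yes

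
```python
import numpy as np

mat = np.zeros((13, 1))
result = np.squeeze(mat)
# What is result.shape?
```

(13,)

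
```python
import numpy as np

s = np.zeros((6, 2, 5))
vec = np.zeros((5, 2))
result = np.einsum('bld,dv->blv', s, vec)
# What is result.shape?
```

(6, 2, 2)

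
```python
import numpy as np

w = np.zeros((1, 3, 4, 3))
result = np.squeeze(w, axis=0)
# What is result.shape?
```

(3, 4, 3)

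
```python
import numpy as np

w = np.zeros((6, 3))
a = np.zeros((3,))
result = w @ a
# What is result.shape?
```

(6,)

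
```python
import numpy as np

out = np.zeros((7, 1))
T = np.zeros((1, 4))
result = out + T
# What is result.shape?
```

(7, 4)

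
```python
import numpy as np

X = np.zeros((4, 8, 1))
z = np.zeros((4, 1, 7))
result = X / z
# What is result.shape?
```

(4, 8, 7)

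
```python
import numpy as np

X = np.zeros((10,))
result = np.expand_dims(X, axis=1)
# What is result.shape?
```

(10, 1)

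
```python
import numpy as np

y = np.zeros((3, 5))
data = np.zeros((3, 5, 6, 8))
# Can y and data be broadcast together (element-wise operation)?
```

No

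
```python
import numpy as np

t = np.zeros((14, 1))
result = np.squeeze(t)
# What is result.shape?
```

(14,)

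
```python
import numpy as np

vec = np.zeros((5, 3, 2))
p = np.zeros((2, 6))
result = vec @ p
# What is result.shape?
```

(5, 3, 6)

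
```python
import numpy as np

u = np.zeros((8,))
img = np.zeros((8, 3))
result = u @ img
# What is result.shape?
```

(3,)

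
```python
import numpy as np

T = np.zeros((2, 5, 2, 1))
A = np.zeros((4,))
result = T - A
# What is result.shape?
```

(2, 5, 2, 4)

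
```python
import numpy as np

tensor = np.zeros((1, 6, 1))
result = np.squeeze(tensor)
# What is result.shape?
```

(6,)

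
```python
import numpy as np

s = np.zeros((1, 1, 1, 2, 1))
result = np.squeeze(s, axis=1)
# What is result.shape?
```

(1, 1, 2, 1)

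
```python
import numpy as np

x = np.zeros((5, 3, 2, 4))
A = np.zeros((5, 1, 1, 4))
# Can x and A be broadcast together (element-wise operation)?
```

Yes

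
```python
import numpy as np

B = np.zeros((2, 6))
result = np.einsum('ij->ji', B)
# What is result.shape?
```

(6, 2)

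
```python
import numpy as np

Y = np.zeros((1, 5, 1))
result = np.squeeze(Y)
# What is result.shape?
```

(5,)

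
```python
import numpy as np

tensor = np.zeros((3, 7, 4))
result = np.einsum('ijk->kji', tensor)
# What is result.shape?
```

(4, 7, 3)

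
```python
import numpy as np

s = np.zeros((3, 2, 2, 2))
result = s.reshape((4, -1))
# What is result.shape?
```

(4, 6)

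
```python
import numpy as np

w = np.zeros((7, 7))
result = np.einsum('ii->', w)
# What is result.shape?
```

()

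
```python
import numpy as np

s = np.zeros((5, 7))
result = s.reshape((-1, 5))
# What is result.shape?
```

(7, 5)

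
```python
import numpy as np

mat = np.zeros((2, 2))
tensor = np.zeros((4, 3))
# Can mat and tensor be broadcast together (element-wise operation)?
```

No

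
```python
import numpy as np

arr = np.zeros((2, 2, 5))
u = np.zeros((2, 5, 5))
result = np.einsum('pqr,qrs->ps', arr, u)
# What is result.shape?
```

(2, 5)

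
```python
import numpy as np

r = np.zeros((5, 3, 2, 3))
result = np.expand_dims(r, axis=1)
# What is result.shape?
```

(5, 1, 3, 2, 3)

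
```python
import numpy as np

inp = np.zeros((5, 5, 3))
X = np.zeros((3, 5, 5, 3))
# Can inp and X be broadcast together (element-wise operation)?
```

Yes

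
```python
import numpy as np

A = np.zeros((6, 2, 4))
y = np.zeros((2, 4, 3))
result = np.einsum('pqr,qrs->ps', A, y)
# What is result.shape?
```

(6, 3)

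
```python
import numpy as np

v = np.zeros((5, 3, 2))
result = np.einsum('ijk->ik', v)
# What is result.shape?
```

(5, 2)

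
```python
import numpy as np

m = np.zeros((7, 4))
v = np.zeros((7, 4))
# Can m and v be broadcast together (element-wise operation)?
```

Yes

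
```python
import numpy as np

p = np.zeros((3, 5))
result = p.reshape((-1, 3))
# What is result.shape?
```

(5, 3)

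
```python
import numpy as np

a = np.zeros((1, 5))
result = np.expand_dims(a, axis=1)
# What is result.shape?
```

(1, 1, 5)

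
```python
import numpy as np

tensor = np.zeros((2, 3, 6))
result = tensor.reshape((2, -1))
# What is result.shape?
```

(2, 18)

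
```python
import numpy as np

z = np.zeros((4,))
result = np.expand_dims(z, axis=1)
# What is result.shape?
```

(4, 1)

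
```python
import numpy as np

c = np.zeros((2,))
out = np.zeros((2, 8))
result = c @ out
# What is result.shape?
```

(8,)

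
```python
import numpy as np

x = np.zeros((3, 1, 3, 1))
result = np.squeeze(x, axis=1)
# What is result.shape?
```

(3, 3, 1)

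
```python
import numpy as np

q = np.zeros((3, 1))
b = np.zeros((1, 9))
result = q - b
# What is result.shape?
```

(3, 9)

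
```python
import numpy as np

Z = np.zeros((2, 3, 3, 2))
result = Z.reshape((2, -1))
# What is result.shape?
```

(2, 18)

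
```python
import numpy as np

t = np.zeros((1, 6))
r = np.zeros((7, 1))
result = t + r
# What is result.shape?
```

(7, 6)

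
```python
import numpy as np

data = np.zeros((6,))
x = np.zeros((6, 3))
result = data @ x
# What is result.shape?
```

(3,)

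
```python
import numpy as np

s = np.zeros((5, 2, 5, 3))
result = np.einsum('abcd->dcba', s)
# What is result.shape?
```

(3, 5, 2, 5)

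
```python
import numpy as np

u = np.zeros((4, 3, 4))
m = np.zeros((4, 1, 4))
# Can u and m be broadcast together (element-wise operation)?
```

Yes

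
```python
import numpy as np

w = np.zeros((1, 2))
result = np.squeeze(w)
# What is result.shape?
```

(2,)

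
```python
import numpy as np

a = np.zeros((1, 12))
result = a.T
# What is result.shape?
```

(12, 1)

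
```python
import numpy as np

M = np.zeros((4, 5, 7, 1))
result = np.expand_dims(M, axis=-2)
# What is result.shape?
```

(4, 5, 7, 1, 1)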